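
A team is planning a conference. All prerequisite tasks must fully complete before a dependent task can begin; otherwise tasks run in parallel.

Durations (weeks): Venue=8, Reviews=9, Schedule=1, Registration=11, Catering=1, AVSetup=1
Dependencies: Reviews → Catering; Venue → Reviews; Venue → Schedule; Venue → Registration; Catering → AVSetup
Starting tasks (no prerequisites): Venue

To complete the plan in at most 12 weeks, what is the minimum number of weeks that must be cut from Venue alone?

7

Current finish: 19 weeks; target: 12.
Venue is on every critical path, so each week cut from Venue cuts the finish by one (this holds down to a finish of 12).
Need 19 − 12 = 7 weeks off Venue → Venue becomes 1 week, finish becomes 12.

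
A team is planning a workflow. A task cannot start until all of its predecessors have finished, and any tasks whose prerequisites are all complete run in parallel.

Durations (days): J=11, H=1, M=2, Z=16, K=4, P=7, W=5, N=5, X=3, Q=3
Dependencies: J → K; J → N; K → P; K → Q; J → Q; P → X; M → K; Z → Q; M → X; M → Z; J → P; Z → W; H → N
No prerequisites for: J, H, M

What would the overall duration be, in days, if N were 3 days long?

25

As given, the longest chain is J→K→P→X = 11+4+7+3 = 25, so the finish is 25 days.
The longest path through N is only 16 days, so N has float 9.
The critical path is still J→K→P→X; finish is now 25 days.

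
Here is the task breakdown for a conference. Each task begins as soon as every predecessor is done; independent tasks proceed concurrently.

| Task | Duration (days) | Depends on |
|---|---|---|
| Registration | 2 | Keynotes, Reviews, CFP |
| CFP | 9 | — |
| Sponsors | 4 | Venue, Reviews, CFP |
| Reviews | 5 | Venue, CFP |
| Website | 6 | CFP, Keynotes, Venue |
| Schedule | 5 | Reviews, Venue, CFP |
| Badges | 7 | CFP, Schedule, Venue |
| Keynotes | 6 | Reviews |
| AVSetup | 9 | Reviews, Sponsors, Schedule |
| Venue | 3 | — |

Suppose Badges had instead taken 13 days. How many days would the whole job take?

As given, the longest chain is CFP→Reviews→Schedule→AVSetup = 9+5+5+9 = 28, so the finish is 28 days.
The longest path through Badges is only 26 days, so Badges has float 2.
New critical path: CFP→Reviews→Schedule→Badges = 9+5+5+13 = 32 ⇒ 32 days.

32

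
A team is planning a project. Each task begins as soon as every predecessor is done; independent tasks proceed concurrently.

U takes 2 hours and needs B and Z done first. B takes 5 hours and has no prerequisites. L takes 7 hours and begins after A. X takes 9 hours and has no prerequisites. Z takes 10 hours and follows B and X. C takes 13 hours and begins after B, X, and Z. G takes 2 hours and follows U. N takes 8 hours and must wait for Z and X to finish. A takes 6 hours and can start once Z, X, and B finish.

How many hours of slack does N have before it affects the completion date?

Critical path: X→Z→A→L = 9+10+6+7 = 32, so the finish is 32 hours.
N finishes as early as 27 and must finish by 32.
So N can slip 32 − 27 = 5 hours.

5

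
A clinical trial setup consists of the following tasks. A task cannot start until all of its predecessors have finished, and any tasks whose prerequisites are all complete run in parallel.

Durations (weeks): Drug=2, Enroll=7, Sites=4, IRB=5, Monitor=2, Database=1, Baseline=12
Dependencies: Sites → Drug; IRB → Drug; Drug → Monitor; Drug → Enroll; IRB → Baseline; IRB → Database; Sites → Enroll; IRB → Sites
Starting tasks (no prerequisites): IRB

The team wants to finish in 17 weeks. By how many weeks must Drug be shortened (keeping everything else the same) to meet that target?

Current finish: 18 weeks; target: 17.
Drug is on every critical path, so each week cut from Drug cuts the finish by one (this holds down to a finish of 17).
Need 18 − 17 = 1 week off Drug → Drug becomes 1 week, finish becomes 17.

1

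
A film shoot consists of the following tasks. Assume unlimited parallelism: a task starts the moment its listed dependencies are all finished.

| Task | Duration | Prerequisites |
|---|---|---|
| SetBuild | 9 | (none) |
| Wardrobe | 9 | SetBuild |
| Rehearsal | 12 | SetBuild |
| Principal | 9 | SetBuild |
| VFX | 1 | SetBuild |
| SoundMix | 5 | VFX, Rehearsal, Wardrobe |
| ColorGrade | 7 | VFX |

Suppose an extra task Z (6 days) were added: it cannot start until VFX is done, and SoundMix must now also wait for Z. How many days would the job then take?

Originally the job takes 26 days.
With Z inserted, SoundMix now waits for max(VFX, Rehearsal, Wardrobe, Z).
New critical path: SetBuild→Rehearsal→SoundMix = 9+12+5 = 26 ⇒ 26 days.

26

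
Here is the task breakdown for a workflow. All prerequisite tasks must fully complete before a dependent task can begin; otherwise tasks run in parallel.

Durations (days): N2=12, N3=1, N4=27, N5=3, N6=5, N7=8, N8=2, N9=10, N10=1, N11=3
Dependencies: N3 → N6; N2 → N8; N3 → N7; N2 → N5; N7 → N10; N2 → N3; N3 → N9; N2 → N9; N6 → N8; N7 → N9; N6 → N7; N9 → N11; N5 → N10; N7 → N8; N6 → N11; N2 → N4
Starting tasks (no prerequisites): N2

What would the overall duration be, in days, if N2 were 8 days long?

35

The binding path is N2→N3→N6→N7→N9→N11 = 12+1+5+8+10+3 = 39; finish at 39 days.
N2 is on the critical path; changing it to 8 makes that path 35 days.
That remains the longest chain; total 35 days.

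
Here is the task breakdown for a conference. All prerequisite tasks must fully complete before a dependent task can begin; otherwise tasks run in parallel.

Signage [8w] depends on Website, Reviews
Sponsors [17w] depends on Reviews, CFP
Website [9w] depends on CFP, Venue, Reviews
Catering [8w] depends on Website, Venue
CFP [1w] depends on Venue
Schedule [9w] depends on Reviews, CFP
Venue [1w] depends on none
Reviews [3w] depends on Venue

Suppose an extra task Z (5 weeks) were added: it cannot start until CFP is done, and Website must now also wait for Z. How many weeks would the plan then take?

24

Originally the plan takes 21 weeks.
With Z inserted, Website now waits for max(CFP, Venue, Reviews, Z).
New critical path: Venue→CFP→Z→Website→Catering = 1+1+5+9+8 = 24 ⇒ 24 weeks.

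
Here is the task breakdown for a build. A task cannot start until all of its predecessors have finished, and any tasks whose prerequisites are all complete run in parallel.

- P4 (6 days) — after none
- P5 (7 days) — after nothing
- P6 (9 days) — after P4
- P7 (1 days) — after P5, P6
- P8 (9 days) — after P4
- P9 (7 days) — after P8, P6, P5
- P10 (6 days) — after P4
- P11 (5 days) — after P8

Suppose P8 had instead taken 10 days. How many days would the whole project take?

23

As given, the longest chain is P4→P8→P9 = 6+9+7 = 22, so the finish is 22 days.
P8 is on the critical path; changing it to 10 makes that path 23 days.
That remains the longest chain; total 23 days.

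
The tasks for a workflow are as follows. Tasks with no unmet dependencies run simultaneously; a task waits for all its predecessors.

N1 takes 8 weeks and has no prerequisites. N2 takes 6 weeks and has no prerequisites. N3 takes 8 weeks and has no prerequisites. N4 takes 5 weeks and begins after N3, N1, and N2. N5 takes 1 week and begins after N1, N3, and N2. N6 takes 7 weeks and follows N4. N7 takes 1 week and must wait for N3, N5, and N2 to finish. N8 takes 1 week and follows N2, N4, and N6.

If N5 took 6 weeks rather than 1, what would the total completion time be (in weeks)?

Baseline: N1→N4→N6→N8 = 8+5+7+1 = 21 → 21 weeks.
N5 has 11 weeks of float (longest path through it is 10).
That remains the longest chain; total 21 weeks.

21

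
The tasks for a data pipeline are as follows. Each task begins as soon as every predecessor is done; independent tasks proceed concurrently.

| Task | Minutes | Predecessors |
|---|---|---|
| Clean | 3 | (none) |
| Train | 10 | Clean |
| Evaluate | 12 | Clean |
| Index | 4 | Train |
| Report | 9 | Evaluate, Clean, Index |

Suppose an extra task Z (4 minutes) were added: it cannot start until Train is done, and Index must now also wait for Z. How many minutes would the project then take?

30

Originally the project takes 26 minutes.
With Z inserted, Index now waits for max(Train, Z).
New critical path: Clean→Train→Z→Index→Report = 3+10+4+4+9 = 30 ⇒ 30 minutes.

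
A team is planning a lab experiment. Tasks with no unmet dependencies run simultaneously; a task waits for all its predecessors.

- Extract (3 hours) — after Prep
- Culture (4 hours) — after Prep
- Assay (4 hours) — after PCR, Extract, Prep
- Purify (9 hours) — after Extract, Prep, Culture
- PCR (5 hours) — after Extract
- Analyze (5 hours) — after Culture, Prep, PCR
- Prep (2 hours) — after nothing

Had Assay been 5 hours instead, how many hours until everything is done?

Actual critical path: Prep→Culture→Purify = 2+4+9 = 15 ⇒ 15 hours.
The longest path through Assay is only 14 hours, so Assay has float 1.
That remains the longest chain; total 15 hours.

15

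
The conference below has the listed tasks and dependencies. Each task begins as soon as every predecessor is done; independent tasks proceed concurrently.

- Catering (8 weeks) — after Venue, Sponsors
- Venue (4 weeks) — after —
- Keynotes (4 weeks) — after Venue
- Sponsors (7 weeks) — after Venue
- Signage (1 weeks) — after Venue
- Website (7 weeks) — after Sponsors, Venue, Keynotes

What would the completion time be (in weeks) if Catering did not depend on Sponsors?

18

Before: longest chain Venue→Sponsors→Catering = 4+7+8 = 19, finish 19.
Without Sponsors→Catering, Catering's earliest start moves from 11 to 4.
The longest chain is now Venue→Sponsors→Website = 4+7+7 = 18, so the schedule takes 18 weeks.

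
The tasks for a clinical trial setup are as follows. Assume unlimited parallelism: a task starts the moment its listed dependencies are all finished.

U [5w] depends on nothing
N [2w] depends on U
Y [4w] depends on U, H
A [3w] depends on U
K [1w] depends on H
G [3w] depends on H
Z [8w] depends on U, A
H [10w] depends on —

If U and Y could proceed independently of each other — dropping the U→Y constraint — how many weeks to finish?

16

With the dependency in place, U→A→Z = 5+3+8 = 16 sets the finish at 16 weeks.
Dropping U→Y doesn't change Y's earliest start (10); another predecessor still binds.
The longest chain is now U→A→Z = 5+3+8 = 16, so the clinical trial setup takes 16 weeks.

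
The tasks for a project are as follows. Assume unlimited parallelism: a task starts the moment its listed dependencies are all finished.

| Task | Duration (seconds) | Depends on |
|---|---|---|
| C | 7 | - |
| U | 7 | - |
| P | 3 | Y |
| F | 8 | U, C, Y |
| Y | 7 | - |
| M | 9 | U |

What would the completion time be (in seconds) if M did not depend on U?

Before: longest chain U→M = 7+9 = 16, finish 16.
Without U→M, M's earliest start moves from 7 to 0.
The longest chain is now Y→F = 7+8 = 15, so the project takes 15 seconds.

15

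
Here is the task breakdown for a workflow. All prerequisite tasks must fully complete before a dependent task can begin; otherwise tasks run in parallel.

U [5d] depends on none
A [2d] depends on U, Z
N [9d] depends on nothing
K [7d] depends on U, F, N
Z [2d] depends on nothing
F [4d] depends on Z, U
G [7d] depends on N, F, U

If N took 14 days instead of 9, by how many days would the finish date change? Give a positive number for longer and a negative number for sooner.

5

Actual critical path: N→G = 9+7 = 16 ⇒ 16 days.
Since N is critical, the +5 change carries straight to that chain (now 21 days).
The critical path is still N→G; finish is now 21 days.
Change in finish: 21 − 16 = +5 days.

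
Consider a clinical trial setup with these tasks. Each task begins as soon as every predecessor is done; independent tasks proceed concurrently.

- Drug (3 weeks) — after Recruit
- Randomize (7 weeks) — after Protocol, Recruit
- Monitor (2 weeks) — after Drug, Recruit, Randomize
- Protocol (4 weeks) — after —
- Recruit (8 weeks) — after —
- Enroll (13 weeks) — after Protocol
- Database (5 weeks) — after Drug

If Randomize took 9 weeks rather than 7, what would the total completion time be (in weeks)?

Baseline: Recruit→Randomize→Monitor = 8+7+2 = 17 → 17 weeks.
Randomize is on the critical path; changing it to 9 makes that path 19 weeks.
No other chain overtakes it, so the finish is 19 weeks.

19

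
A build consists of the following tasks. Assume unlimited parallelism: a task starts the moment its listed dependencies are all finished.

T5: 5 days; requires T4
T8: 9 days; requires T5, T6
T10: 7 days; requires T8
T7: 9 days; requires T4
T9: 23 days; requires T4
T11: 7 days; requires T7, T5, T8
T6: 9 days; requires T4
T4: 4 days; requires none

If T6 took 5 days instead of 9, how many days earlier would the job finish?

Baseline: T4→T6→T8→T10 = 4+9+9+7 = 29 → 29 days.
Since T6 is critical, the -4 change carries straight to that chain (now 25 days).
Now T4→T9 = 4+23 = 27 is longest, so the finish becomes 27 days.
Change in finish: 27 − 29 = -2 days.

2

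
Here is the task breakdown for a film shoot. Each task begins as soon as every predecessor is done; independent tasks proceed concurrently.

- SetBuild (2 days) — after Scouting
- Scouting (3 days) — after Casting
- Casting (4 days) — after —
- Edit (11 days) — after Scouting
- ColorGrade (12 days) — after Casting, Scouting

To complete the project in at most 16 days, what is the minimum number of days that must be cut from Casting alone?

3

Current finish: 19 days; target: 16.
Casting is on every critical path, so each day cut from Casting cuts the finish by one (this holds down to a finish of 16).
Need 19 − 16 = 3 days off Casting → Casting becomes 1 day, finish becomes 16.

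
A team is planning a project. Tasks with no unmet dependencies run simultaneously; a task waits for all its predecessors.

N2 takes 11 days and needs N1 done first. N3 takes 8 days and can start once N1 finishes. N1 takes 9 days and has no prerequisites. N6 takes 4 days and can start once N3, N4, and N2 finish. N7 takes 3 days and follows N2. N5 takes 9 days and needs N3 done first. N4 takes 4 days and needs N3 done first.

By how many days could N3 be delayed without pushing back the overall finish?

The longest chain is N1→N3→N5 = 9+8+9 = 26; overall finish 26 days.
N3 finishes as early as 17 and must finish by 17.
So N3 can slip 17 − 17 = 0 days.

0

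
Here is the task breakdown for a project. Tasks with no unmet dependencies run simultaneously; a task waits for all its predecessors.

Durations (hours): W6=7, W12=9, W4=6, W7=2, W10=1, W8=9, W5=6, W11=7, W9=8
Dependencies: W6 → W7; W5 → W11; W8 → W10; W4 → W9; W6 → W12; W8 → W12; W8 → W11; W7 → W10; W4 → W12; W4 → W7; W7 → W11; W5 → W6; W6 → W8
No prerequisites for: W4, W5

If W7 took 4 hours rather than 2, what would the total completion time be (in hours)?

The binding path is W5→W6→W8→W12 = 6+7+9+9 = 31; finish at 31 hours.
The longest path through W7 is only 22 hours, so W7 has float 9.
That remains the longest chain; total 31 hours.

31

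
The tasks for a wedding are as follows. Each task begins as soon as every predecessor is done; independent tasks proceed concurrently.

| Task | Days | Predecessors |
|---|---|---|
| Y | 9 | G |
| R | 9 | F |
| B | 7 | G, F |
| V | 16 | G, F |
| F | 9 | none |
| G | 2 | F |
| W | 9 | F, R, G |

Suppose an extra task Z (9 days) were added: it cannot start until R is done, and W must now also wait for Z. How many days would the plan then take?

Originally the plan takes 27 days.
With Z inserted, W now waits for max(F, R, G, Z).
New critical path: F→R→Z→W = 9+9+9+9 = 36 ⇒ 36 days.

36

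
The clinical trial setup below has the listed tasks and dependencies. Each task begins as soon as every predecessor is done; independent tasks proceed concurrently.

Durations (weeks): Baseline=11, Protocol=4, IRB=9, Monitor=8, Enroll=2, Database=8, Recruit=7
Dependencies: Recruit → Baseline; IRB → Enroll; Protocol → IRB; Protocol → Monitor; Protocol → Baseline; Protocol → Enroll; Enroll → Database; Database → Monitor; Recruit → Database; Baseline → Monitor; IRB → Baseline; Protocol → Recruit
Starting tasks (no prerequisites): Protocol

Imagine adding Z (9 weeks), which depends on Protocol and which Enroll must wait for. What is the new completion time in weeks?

32

Originally the schedule takes 32 weeks.
With Z inserted, Enroll now waits for max(IRB, Protocol, Z).
New critical path: Protocol→IRB→Baseline→Monitor = 4+9+11+8 = 32 ⇒ 32 weeks.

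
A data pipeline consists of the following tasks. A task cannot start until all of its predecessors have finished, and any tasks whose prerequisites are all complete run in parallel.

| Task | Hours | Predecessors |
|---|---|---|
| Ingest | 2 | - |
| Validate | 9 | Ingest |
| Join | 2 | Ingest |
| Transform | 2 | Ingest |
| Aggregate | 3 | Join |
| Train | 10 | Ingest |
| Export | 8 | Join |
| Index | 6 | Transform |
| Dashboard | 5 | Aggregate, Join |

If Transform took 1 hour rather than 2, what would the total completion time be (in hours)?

Baseline: Ingest→Join→Aggregate→Dashboard = 2+2+3+5 = 12 → 12 hours.
The longest path through Transform is only 10 hours, so Transform has float 2.
No other chain overtakes it, so the finish is 12 hours.

12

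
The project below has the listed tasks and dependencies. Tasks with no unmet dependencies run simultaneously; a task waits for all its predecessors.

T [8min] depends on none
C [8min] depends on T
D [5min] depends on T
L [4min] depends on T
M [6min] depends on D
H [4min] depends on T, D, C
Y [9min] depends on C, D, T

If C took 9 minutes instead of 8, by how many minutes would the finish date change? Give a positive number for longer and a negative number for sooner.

Baseline: T→C→Y = 8+8+9 = 25 → 25 minutes.
C lies on that path, so at 9 minutes the path becomes 26 minutes.
That remains the longest chain; total 26 minutes.
Change in finish: 26 − 25 = +1 minutes.

1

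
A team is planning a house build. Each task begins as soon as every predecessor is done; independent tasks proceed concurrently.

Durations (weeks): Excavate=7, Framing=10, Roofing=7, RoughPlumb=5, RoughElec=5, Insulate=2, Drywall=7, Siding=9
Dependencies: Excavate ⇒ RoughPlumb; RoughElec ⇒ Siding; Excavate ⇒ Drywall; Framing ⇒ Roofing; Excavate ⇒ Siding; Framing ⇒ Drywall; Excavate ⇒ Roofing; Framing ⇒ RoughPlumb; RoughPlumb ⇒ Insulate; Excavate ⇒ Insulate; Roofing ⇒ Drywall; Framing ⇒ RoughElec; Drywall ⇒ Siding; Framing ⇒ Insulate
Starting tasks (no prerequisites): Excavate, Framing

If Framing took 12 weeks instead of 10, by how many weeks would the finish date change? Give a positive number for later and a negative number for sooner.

As given, the longest chain is Framing→Roofing→Drywall→Siding = 10+7+7+9 = 33, so the finish is 33 weeks.
Framing is on the critical path; changing it to 12 makes that path 35 weeks.
That remains the longest chain; total 35 weeks.
Change in finish: 35 − 33 = +2 weeks.

2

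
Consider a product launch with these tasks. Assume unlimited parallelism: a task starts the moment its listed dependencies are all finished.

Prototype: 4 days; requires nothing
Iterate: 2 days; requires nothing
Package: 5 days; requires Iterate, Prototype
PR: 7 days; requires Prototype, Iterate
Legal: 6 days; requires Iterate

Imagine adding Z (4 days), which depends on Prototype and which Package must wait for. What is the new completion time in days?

Originally the plan takes 11 days.
With Z inserted, Package now waits for max(Iterate, Prototype, Z).
New critical path: Prototype→Z→Package = 4+4+5 = 13 ⇒ 13 days.

13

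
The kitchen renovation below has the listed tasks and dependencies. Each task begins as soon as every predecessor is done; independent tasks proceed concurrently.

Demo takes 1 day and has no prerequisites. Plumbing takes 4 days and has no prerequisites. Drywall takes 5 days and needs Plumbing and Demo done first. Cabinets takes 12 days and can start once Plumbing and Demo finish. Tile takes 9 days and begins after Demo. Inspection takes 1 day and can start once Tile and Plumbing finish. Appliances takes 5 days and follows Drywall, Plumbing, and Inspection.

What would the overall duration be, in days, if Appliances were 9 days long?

20

Baseline: Demo→Tile→Inspection→Appliances = 1+9+1+5 = 16 → 16 days.
Appliances is on the critical path; changing it to 9 makes that path 20 days.
No other chain overtakes it, so the finish is 20 days.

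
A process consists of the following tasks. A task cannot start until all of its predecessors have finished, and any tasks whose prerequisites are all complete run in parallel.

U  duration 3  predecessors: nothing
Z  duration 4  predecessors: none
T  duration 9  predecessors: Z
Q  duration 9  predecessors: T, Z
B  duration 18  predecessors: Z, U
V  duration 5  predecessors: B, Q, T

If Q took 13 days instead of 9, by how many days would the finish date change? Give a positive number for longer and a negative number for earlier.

4

The binding path is Z→T→Q→V = 4+9+9+5 = 27; finish at 27 days.
Since Q is critical, the +4 change carries straight to that chain (now 31 days).
The critical path is still Z→T→Q→V; finish is now 31 days.
Change in finish: 31 − 27 = +4 days.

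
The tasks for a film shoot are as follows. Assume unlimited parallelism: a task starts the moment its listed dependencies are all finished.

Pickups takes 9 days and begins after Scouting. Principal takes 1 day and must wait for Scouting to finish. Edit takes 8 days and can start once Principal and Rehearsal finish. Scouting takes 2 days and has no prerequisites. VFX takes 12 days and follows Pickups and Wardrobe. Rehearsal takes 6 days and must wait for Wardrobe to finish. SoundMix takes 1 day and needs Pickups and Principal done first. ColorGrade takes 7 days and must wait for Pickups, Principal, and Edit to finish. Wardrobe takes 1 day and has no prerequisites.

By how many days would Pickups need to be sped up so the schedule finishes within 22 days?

1

Current finish: 23 days; target: 22.
Pickups is on every critical path, so each day cut from Pickups cuts the finish by one (this holds down to a finish of 22).
Need 23 − 22 = 1 day off Pickups → Pickups becomes 8 days, finish becomes 22.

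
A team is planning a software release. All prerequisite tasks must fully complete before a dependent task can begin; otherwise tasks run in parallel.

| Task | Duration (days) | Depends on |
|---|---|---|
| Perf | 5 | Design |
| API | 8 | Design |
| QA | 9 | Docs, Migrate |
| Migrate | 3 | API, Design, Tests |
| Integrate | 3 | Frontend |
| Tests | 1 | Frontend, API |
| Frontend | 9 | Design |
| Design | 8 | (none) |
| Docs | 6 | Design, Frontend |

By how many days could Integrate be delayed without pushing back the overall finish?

12

The longest chain is Design→Frontend→Docs→QA = 8+9+6+9 = 32; overall finish 32 days.
Longest path through Integrate: 20 days (earliest finish 20, latest finish 32).
Float = 32 − 20 = 12.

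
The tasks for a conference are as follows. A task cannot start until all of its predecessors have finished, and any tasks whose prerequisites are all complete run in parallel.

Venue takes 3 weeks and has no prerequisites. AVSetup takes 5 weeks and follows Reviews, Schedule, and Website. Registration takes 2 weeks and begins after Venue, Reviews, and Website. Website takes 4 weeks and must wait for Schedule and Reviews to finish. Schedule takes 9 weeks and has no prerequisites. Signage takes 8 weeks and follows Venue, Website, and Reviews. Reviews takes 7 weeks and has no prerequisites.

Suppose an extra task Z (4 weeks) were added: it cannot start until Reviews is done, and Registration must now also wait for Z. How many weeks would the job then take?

Originally the job takes 21 weeks.
With Z inserted, Registration now waits for max(Venue, Reviews, Website, Z).
New critical path: Schedule→Website→Signage = 9+4+8 = 21 ⇒ 21 weeks.

21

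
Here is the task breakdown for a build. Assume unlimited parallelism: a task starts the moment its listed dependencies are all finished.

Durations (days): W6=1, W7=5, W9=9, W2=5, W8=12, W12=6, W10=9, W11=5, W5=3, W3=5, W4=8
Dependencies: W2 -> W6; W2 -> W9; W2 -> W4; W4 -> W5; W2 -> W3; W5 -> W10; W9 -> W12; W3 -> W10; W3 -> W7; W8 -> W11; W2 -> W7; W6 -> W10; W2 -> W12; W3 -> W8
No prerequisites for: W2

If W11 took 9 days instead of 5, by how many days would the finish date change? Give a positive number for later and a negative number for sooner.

4

The binding path is W2→W3→W8→W11 = 5+5+12+5 = 27; finish at 27 days.
W11 is on the critical path; changing it to 9 makes that path 31 days.
The critical path is still W2→W3→W8→W11; finish is now 31 days.
Change in finish: 31 − 27 = +4 days.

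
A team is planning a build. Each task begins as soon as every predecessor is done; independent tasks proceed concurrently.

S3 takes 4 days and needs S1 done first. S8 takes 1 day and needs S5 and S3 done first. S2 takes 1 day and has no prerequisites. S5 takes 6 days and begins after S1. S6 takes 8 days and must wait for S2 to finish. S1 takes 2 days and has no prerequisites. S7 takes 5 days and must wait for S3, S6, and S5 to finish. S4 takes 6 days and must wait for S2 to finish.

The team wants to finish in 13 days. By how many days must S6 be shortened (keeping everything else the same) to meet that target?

Current finish: 14 days; target: 13.
S6 is on every critical path, so each day cut from S6 cuts the finish by one (this holds down to a finish of 13).
Need 14 − 13 = 1 day off S6 → S6 becomes 7 days, finish becomes 13.

1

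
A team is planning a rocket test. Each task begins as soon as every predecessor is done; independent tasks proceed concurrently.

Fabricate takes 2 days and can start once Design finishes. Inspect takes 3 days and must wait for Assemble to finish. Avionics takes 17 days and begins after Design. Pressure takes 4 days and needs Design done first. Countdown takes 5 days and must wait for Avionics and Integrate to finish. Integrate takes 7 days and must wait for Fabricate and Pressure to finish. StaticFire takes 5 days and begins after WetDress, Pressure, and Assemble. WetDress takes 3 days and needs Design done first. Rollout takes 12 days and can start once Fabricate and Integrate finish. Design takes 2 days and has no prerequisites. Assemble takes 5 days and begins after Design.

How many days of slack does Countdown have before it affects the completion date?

1

The longest chain is Design→Pressure→Integrate→Rollout = 2+4+7+12 = 25; overall finish 25 days.
Countdown finishes as early as 24 and must finish by 25.
Slack of Countdown = 20 − 19 = 1 day.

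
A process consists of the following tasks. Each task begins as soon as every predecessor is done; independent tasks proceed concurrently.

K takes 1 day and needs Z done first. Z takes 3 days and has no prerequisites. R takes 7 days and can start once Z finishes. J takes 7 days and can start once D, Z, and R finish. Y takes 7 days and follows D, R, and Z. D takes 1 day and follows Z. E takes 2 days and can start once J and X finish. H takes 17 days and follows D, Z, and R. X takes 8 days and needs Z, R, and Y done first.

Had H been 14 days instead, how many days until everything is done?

27

Baseline: Z→R→H = 3+7+17 = 27 → 27 days.
H lies on that path, so at 14 days the path becomes 24 days.
New critical path: Z→R→Y→X→E = 3+7+7+8+2 = 27 ⇒ 27 days.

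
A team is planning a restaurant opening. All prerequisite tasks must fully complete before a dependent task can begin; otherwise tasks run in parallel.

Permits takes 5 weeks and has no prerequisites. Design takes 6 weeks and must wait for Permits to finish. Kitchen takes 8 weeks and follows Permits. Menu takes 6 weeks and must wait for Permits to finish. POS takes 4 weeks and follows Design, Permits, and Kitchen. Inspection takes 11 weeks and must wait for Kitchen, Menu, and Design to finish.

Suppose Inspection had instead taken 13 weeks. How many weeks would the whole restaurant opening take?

26

Baseline: Permits→Kitchen→Inspection = 5+8+11 = 24 → 24 weeks.
Since Inspection is critical, the +2 change carries straight to that chain (now 26 weeks).
No other chain overtakes it, so the finish is 26 weeks.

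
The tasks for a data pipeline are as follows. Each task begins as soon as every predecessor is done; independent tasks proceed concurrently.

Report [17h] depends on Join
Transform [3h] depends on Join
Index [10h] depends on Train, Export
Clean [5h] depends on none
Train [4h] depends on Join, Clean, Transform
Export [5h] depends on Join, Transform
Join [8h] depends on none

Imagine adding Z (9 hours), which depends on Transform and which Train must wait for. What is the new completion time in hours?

34

Originally the schedule takes 26 hours.
With Z inserted, Train now waits for max(Join, Clean, Transform, Z).
New critical path: Join→Transform→Z→Train→Index = 8+3+9+4+10 = 34 ⇒ 34 hours.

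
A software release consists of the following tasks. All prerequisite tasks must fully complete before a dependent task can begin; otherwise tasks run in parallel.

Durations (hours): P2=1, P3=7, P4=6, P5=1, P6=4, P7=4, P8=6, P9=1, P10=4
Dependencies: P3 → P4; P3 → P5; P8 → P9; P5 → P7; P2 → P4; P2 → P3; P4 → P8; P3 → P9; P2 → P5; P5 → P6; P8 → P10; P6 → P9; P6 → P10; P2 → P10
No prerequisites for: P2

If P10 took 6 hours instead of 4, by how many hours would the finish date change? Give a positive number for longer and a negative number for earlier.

Actual critical path: P2→P3→P4→P8→P10 = 1+7+6+6+4 = 24 ⇒ 24 hours.
P10 is on the critical path; changing it to 6 makes that path 26 hours.
No other chain overtakes it, so the finish is 26 hours.
Change in finish: 26 − 24 = +2 hours.

2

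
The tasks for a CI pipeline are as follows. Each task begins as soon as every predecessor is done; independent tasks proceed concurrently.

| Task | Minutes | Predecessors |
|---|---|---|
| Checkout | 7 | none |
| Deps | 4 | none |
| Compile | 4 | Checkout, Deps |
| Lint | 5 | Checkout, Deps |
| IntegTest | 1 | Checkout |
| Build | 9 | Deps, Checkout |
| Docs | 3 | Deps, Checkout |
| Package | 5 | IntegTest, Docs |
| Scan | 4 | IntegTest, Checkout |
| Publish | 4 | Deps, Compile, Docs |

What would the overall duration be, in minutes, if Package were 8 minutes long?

18

As given, the longest chain is Checkout→Build = 7+9 = 16, so the finish is 16 minutes.
Package has 1 minute of float (longest path through it is 15).
Now Checkout→Docs→Package = 7+3+8 = 18 is longest, so the finish becomes 18 minutes.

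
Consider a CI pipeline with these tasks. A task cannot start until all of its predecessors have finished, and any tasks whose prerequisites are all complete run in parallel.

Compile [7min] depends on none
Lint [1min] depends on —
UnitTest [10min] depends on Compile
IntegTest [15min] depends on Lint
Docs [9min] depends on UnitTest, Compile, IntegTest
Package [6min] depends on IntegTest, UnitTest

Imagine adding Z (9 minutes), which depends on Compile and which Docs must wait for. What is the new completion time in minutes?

26

Originally the plan takes 26 minutes.
With Z inserted, Docs now waits for max(UnitTest, Compile, IntegTest, Z).
New critical path: Compile→UnitTest→Docs = 7+10+9 = 26 ⇒ 26 minutes.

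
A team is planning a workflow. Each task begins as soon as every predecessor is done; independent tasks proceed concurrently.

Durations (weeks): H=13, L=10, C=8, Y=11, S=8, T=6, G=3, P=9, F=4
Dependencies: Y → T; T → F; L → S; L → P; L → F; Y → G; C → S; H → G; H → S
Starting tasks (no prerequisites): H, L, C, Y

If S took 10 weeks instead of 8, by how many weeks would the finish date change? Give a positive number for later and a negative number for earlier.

2

Critical path before the change: H→S = 13+8 = 21 giving 21 weeks.
Since S is critical, the +2 change carries straight to that chain (now 23 weeks).
That remains the longest chain; total 23 weeks.
Change in finish: 23 − 21 = +2 weeks.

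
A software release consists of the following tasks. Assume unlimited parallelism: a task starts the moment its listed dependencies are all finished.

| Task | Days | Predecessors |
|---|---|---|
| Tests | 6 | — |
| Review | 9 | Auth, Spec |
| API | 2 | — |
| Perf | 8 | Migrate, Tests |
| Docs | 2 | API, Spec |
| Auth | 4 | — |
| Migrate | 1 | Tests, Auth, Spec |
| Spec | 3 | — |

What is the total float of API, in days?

The longest chain is Tests→Migrate→Perf = 6+1+8 = 15; overall finish 15 days.
Longest path through API: 4 days (earliest finish 2, latest finish 13).
Float = 15 − 4 = 11.

11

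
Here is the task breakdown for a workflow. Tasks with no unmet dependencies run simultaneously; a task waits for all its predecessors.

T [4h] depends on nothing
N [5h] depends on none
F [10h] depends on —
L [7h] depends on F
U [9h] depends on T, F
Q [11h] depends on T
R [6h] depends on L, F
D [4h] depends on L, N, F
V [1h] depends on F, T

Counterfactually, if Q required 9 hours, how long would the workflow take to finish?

Actual critical path: F→L→R = 10+7+6 = 23 ⇒ 23 hours.
Q has 8 hours of float (longest path through it is 15).
That remains the longest chain; total 23 hours.

23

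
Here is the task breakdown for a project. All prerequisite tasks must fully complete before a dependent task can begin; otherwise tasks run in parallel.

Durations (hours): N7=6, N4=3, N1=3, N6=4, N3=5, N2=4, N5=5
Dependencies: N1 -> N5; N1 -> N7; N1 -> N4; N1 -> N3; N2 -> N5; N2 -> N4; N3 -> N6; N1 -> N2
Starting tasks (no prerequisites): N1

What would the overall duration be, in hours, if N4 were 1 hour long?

As given, the longest chain is N1→N2→N5 = 3+4+5 = 12, so the finish is 12 hours.
N4 is off the critical path — its longest chain is 10 hours, giving 2 of slack.
That remains the longest chain; total 12 hours.

12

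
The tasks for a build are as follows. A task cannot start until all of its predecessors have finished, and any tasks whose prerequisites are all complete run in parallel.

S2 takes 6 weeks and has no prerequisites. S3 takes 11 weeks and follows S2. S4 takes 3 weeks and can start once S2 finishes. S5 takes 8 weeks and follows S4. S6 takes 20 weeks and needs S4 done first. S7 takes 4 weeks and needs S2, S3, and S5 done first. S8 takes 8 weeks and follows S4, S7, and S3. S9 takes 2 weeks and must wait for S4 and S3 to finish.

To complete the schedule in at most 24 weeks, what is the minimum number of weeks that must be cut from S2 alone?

5

Current finish: 29 weeks; target: 24.
S2 is on every critical path, so each week cut from S2 cuts the finish by one (this holds down to a finish of 24).
Need 29 − 24 = 5 weeks off S2 → S2 becomes 1 week, finish becomes 24.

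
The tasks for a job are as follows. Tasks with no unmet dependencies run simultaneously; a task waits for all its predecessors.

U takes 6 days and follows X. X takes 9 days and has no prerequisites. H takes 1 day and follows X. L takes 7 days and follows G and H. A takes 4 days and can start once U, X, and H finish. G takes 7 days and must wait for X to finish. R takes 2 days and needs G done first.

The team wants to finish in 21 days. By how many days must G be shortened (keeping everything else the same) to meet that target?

Current finish: 23 days; target: 21.
G is on every critical path, so each day cut from G cuts the finish by one (this holds down to a finish of 19).
Need 23 − 21 = 2 days off G → G becomes 5 days, finish becomes 21.

2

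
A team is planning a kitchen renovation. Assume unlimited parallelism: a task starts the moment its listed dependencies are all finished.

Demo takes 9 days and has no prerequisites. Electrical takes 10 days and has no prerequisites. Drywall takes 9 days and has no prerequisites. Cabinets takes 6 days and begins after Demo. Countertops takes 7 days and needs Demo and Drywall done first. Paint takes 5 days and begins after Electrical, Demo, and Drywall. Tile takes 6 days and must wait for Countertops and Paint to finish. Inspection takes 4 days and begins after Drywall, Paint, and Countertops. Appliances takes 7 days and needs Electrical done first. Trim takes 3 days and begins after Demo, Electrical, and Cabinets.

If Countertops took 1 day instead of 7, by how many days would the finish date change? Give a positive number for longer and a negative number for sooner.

Actual critical path: Demo→Countertops→Tile = 9+7+6 = 22 ⇒ 22 days.
Countertops is on the critical path; changing it to 1 makes that path 16 days.
The binding chain switches to Electrical→Paint→Tile = 10+5+6 = 21; finish 21 days.
Change in finish: 21 − 22 = -1 days.

-1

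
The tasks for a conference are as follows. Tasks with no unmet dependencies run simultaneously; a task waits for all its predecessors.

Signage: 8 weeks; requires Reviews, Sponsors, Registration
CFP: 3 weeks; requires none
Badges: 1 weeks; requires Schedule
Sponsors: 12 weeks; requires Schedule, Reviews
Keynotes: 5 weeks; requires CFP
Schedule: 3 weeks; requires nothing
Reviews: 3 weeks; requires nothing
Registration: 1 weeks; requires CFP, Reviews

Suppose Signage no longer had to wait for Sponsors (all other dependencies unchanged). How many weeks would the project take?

Original critical path: Reviews→Sponsors→Signage = 3+12+8 = 23 ⇒ 23 weeks.
Without Sponsors→Signage, Signage's earliest start moves from 15 to 4.
The longest chain is now Reviews→Sponsors = 3+12 = 15, so the project takes 15 weeks.

15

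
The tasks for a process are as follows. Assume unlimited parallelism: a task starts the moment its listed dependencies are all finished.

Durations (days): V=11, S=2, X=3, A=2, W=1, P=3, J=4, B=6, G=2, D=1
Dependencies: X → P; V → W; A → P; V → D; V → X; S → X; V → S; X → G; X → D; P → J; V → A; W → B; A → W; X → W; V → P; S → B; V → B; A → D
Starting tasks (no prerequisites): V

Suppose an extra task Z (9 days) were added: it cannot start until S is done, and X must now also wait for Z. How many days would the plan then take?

Originally the plan takes 23 days.
With Z inserted, X now waits for max(S, V, Z).
New critical path: V→S→Z→X→W→B = 11+2+9+3+1+6 = 32 ⇒ 32 days.

32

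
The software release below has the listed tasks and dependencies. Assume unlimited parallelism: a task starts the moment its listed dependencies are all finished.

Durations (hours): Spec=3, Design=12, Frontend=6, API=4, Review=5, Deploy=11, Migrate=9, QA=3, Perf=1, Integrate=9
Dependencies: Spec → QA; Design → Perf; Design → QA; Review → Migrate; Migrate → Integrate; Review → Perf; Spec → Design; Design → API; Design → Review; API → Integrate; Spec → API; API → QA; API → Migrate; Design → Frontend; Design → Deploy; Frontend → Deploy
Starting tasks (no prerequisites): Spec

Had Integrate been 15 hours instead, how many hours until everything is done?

Actual critical path: Spec→Design→Review→Migrate→Integrate = 3+12+5+9+9 = 38 ⇒ 38 hours.
Integrate lies on that path, so at 15 hours the path becomes 44 hours.
The critical path is still Spec→Design→Review→Migrate→Integrate; finish is now 44 hours.

44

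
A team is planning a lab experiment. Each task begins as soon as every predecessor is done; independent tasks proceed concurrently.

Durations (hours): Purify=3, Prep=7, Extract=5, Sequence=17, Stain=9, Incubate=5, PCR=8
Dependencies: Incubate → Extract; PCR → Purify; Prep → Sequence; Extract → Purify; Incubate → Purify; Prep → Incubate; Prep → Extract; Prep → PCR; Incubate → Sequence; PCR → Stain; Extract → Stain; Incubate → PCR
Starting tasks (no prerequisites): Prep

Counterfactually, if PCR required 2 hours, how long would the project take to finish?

As given, the longest chain is Prep→Incubate→PCR→Stain = 7+5+8+9 = 29, so the finish is 29 hours.
Since PCR is critical, the -6 change carries straight to that chain (now 23 hours).
The binding chain switches to Prep→Incubate→Sequence = 7+5+17 = 29; finish 29 hours.

29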